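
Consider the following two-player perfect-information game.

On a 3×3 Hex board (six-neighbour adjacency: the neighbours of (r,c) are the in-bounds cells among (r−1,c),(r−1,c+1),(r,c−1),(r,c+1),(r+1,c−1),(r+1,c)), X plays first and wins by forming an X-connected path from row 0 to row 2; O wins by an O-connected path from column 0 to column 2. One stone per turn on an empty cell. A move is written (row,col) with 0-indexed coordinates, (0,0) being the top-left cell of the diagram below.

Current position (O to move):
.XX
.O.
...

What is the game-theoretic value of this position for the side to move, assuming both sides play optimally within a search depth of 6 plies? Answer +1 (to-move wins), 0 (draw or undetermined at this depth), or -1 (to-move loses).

[.XX/.O./...] O move#1: (0,0):-1/OXX/.O./..., (1,0):-1/.XX/OO./..., (1,2):+1/.XX/.OO/...*, (2,0):-1/.XX/.O./O.., (2,1):+1/.XX/.O./.O., (2,2):+1/.XX/.O./..O
[.XX/.OO/...] X move#2: (0,0):-1/XXX/.OO/...*, (1,0):-1/.XX/XOO/..., (2,0):-1/.XX/.OO/X.., (2,1):-1/.XX/.OO/.X., (2,2):-1/.XX/.OO/..X
[XXX/.OO/...] O move#3: (1,0):+1/XXX/OOO/...*, (2,0):+1/XXX/.OO/O.., (2,1):+1/XXX/.OO/.O., (2,2):+1/XXX/.OO/..O
[XXX/OOO/...] end (terminal -1, X#4); searched .XX/.O./... to 6

value(.XX/.O./..., O) = +1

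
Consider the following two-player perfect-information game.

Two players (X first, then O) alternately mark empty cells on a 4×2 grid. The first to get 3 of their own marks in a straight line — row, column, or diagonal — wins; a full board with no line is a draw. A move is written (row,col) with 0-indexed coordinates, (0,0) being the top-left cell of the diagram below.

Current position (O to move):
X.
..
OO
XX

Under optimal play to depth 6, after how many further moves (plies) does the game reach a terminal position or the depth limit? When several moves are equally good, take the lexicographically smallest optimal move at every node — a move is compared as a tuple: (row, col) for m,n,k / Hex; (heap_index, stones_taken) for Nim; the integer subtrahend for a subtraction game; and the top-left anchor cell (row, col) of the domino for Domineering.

PV length from [X./../OO/XX]: 3 plies

p1 O@[X./../OO/XX]: (0,1)[XO/../OO/XX]+0* (1,0)[X./O./OO/XX]+0 (1,1)[X./.O/OO/XX]+0
p2 X@[XO/../OO/XX]: (1,0)[XO/X./OO/XX]-1 (1,1)[XO/.X/OO/XX]+0*
p3 O@[XO/.X/OO/XX]: (1,0)[XO/OX/OO/XX]+0*
p4 X@[XO/OX/OO/XX] terminal +0; root [X./../OO/XX] d6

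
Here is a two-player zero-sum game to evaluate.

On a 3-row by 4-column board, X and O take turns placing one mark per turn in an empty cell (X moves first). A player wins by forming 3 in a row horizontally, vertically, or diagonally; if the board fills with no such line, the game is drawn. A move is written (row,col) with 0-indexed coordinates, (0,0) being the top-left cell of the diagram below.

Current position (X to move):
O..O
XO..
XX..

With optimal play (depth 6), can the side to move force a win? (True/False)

X winning at [O..O/XO../XX..]: True

p1 X@[O..O/XO../XX..]: (0,1)[OX.O/XO../XX..]-1 (0,2)[O.XO/XO../XX..]-1 (1,2)[O..O/XOX./XX..]-1 (1,3)[O..O/XO.X/XX..]-1 (2,2)[O..O/XO../XXX.]+1* (2,3)[O..O/XO../XX.X]-1
p2 O@[O..O/XO../XXX.] terminal -1; root [O..O/XO../XX..] d6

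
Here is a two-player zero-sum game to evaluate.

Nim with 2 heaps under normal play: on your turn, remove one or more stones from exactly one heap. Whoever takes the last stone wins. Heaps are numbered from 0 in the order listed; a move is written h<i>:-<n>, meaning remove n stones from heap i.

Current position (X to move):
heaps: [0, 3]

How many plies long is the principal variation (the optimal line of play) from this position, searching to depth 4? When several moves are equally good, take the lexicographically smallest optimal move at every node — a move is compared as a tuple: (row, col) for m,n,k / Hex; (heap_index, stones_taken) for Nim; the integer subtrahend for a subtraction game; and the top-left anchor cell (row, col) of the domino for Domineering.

ply 1, X at (0,3) | h1:-1=-1→(0,2); h1:-2=-1→(0,1); h1:-3=+1→(0,0)*
ply 2: (0,0) is terminal -1 (O); from (0,3) depth 4

PV length from [(0,3)]: 1 ply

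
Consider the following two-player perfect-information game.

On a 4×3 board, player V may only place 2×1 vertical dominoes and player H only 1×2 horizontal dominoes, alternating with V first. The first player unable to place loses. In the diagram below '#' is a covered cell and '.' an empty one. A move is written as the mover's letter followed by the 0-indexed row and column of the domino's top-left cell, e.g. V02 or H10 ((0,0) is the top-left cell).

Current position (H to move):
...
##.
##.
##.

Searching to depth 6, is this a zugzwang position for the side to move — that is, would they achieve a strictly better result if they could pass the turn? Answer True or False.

zugzwang(.../##./##./##., H) = False

p1 H@[.../##./##./##.]: H00[##./##./##./##.]-1* H01[.##/##./##./##.]-1
p2 V@[##./##./##./##.]: V02[###/###/##./##.]+1* V12[##./###/###/##.]+1 V22[##./##./###/###]+1
p3 H@[###/###/##./##.] terminal -1; root [.../##./##./##.] d6
suppose H passes — search the same position with V to move:
pass> p1 V@[.../##./##./##.]: V02[..#/###/##./##.]+1* V12[.../###/###/##.]-1 V22[.../##./###/###]-1
pass> p2 H@[..#/###/##./##.]: H00[###/###/##./##.]-1*
pass> p3 V@[###/###/##./##.]: V22[###/###/###/###]+1*
pass> p4 H@[###/###/###/###] terminal -1; root [.../##./##./##.] d6
for H: play -1, pass -1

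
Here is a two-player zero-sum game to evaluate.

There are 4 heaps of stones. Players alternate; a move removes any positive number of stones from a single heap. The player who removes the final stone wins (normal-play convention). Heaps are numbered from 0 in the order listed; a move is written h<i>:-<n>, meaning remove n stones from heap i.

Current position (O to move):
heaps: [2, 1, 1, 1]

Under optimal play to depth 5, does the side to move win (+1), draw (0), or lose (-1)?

value((2,1,1,1), O) = +1

p1 O@[(2,1,1,1)]: h0:-1[(1,1,1,1)]+1* h0:-2[(0,1,1,1)]-1 h1:-1[(2,0,1,1)]-1 h2:-1[(2,1,0,1)]-1 h3:-1[(2,1,1,0)]-1
p2 X@[(1,1,1,1)]: h0:-1[(0,1,1,1)]-1* h1:-1[(1,0,1,1)]-1 h2:-1[(1,1,0,1)]-1 h3:-1[(1,1,1,0)]-1
p3 O@[(0,1,1,1)]: h1:-1[(0,0,1,1)]+1* h2:-1[(0,1,0,1)]+1 h3:-1[(0,1,1,0)]+1
p4 X@[(0,0,1,1)]: h2:-1[(0,0,0,1)]-1* h3:-1[(0,0,1,0)]-1
p5 O@[(0,0,0,1)]: h3:-1[(0,0,0,0)]+1*
p6 X@[(0,0,0,0)] terminal -1; root [(2,1,1,1)] d5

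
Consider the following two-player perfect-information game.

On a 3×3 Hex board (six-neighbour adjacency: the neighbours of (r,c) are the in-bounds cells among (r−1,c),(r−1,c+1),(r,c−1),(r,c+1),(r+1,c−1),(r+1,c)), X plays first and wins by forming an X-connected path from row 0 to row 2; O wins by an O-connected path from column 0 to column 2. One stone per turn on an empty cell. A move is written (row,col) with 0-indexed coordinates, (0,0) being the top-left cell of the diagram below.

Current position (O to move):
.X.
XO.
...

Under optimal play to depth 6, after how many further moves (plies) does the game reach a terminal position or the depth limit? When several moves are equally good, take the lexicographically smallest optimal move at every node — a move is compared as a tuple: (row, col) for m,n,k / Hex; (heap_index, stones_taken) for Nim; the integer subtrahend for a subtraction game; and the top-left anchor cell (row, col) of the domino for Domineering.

PV length from [.X./XO./...]: 3 plies

p1 O@[.X./XO./...]: (0,0)[OX./XO./...]-1 (0,2)[.XO/XO./...]-1 (1,2)[.X./XOO/...]-1 (2,0)[.X./XO./O..]+1* (2,1)[.X./XO./.O.]-1 (2,2)[.X./XO./..O]-1
p2 X@[.X./XO./O..]: (0,0)[XX./XO./O..]-1* (0,2)[.XX/XO./O..]-1 (1,2)[.X./XOX/O..]-1 (2,1)[.X./XO./OX.]-1 (2,2)[.X./XO./O.X]-1
p3 O@[XX./XO./O..]: (0,2)[XXO/XO./O..]+1* (1,2)[XX./XOO/O..]+1 (2,1)[XX./XO./OO.]+1 (2,2)[XX./XO./O.O]+1
p4 X@[XXO/XO./O..] terminal -1; root [.X./XO./...] d6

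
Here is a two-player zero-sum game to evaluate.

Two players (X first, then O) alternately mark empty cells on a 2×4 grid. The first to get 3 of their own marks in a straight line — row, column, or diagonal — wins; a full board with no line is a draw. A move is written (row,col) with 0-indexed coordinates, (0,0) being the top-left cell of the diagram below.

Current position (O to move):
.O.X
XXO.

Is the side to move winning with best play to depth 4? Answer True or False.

ply 1, O at .O.X/XXO. | (0,0)=+0→OO.X/XXO.*; (0,2)=+0→.OOX/XXO.; (1,3)=+0→.O.X/XXOO
ply 2, X at OO.X/XXO. | (0,2)=+0→OOXX/XXO.*; (1,3)=-1→OO.X/XXOX
ply 3, O at OOXX/XXO. | (1,3)=+0→OOXX/XXOO*
ply 4: OOXX/XXOO is terminal +0 (X); from .O.X/XXO. depth 4

O winning at [.O.X/XXO.]: False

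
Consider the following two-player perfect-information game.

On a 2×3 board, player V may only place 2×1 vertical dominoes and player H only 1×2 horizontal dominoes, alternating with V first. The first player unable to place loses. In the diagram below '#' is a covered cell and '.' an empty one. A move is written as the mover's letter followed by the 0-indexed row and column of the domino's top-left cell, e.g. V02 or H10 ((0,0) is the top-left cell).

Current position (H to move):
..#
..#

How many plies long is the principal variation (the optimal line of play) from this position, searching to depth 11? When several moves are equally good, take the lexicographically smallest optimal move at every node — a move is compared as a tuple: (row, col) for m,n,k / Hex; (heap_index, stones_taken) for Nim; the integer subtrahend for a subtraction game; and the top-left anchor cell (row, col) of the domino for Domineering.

PV length from [..#/..#]: 1 ply

p1 H@[..#/..#]: H00[###/..#]+1* H10[..#/###]+1
p2 V@[###/..#] terminal -1; root [..#/..#] d11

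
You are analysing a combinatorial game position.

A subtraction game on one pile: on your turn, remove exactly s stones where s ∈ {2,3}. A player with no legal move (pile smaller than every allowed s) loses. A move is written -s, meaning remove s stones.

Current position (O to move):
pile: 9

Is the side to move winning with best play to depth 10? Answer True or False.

p1 O@[9]: -2[7]-1 -3[6]+1*
p2 X@[6]: -2[4]-1* -3[3]-1
p3 O@[4]: -2[2]-1 -3[1]+1*
p4 X@[1] terminal -1; root [9] d10

O winning at [9]: True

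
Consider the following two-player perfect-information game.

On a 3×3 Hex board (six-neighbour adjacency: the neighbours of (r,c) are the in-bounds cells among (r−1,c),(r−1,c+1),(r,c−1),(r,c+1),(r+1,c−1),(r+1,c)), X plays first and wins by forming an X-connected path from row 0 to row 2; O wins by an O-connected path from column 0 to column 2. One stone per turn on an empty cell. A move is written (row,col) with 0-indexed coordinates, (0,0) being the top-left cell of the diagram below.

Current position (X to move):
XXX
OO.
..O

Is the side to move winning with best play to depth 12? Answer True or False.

X winning at [XXX/OO./..O]: False

ply 1, X at XXX/OO./..O | (1,2)=-1→XXX/OOX/..O*; (2,0)=-1→XXX/OO./X.O; (2,1)=-1→XXX/OO./.XO
ply 2, O at XXX/OOX/..O | (2,0)=-1→XXX/OOX/O.O; (2,1)=+1→XXX/OOX/.OO*
ply 3: XXX/OOX/.OO is terminal -1 (X); from XXX/OO./..O depth 12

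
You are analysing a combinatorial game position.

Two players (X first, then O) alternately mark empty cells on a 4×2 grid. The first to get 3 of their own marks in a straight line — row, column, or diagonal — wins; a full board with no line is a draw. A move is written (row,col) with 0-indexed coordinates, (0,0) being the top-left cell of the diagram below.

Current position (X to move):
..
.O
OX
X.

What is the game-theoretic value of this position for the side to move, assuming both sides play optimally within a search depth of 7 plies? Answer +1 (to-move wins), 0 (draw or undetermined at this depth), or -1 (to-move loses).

ply 1, X at ../.O/OX/X. | (0,0)=+0→X./.O/OX/X.*; (0,1)=+0→.X/.O/OX/X.; (1,0)=+0→../XO/OX/X.; (3,1)=+0→../.O/OX/XX
ply 2, O at X./.O/OX/X. | (0,1)=+0→XO/.O/OX/X.*; (1,0)=+0→X./OO/OX/X.; (3,1)=+0→X./.O/OX/XO
ply 3, X at XO/.O/OX/X. | (1,0)=+0→XO/XO/OX/X.*; (3,1)=+0→XO/.O/OX/XX
ply 4, O at XO/XO/OX/X. | (3,1)=+0→XO/XO/OX/XO*
ply 5: XO/XO/OX/XO is terminal +0 (X); from ../.O/OX/X. depth 7

value(../.O/OX/X., X) = 0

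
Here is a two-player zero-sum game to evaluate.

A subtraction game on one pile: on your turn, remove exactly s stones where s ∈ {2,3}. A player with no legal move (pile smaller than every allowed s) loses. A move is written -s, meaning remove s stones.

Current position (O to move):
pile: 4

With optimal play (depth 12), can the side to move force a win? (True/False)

p1 O@[4]: -2[2]-1 -3[1]+1*
p2 X@[1] terminal -1; root [4] d12

O winning at [4]: True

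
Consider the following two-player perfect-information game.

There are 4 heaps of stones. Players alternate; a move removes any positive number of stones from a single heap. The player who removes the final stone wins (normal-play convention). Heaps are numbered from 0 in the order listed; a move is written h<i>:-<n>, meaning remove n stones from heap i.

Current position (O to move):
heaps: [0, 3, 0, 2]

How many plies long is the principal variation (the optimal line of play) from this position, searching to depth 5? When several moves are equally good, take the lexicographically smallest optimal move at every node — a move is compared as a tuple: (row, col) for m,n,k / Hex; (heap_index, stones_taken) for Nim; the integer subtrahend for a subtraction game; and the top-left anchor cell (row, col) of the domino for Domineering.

PV length from [(0,3,0,2)]: 5 plies

ply 1, O at (0,3,0,2) | h1:-1=+1→(0,2,0,2)*; h1:-2=-1→(0,1,0,2); h1:-3=-1→(0,0,0,2); h3:-1=-1→(0,3,0,1); h3:-2=-1→(0,3,0,0)
ply 2, X at (0,2,0,2) | h1:-1=-1→(0,1,0,2)*; h1:-2=-1→(0,0,0,2); h3:-1=-1→(0,2,0,1); h3:-2=-1→(0,2,0,0)
ply 3, O at (0,1,0,2) | h1:-1=-1→(0,0,0,2); h3:-1=+1→(0,1,0,1)*; h3:-2=-1→(0,1,0,0)
ply 4, X at (0,1,0,1) | h1:-1=-1→(0,0,0,1)*; h3:-1=-1→(0,1,0,0)
ply 5, O at (0,0,0,1) | h3:-1=+1→(0,0,0,0)*
ply 6: (0,0,0,0) is terminal -1 (X); from (0,3,0,2) depth 5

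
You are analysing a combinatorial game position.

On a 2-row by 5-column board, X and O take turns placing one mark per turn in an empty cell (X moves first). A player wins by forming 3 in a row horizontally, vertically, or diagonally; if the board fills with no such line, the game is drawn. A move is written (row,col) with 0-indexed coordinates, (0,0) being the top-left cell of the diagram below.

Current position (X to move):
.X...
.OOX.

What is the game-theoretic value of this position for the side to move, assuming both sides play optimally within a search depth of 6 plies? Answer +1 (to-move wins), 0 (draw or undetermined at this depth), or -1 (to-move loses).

[.X.../.OOX.] X move#1: (0,0):-1/XX.../.OOX., (0,2):-1/.XX../.OOX., (0,3):-1/.X.X./.OOX., (0,4):-1/.X..X/.OOX., (1,0):+0/.X.../XOOX.*, (1,4):-1/.X.../.OOXX
[.X.../XOOX.] O move#2: (0,0):+0/OX.../XOOX.*, (0,2):+0/.XO../XOOX., (0,3):+0/.X.O./XOOX., (0,4):-1/.X..O/XOOX., (1,4):-1/.X.../XOOXO
[OX.../XOOX.] X move#3: (0,2):+0/OXX../XOOX.*, (0,3):+0/OX.X./XOOX., (0,4):+0/OX..X/XOOX., (1,4):+0/OX.../XOOXX
[OXX../XOOX.] O move#4: (0,3):+0/OXXO./XOOX.*, (0,4):-1/OXX.O/XOOX., (1,4):-1/OXX../XOOXO
[OXXO./XOOX.] X move#5: (0,4):+0/OXXOX/XOOX.*, (1,4):+0/OXXO./XOOXX
[OXXOX/XOOX.] O move#6: (1,4):+0/OXXOX/XOOXO*
[OXXOX/XOOXO] end (terminal +0, X#7); searched .X.../.OOX. to 6

value(.X.../.OOX., X) = 0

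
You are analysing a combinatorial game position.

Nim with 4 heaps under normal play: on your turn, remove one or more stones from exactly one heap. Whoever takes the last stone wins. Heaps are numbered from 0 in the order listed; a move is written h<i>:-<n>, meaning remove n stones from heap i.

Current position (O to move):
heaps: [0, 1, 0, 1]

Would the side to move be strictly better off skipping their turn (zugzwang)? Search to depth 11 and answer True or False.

[(0,1,0,1)] O move#1: h1:-1:-1/(0,0,0,1)*, h3:-1:-1/(0,1,0,0)
[(0,0,0,1)] X move#2: h3:-1:+1/(0,0,0,0)*
[(0,0,0,0)] end (terminal -1, O#3); searched (0,1,0,1) to 11
pass branch (X moves first from the same position):
  | [(0,1,0,1)] X move#1: h1:-1:-1/(0,0,0,1)*, h3:-1:-1/(0,1,0,0)
  | [(0,0,0,1)] O move#2: h3:-1:+1/(0,0,0,0)*
  | [(0,0,0,0)] end (terminal -1, X#3); searched (0,1,0,1) to 11
O moving scores -1; O passing scores +1

zugzwang((0,1,0,1), O) = True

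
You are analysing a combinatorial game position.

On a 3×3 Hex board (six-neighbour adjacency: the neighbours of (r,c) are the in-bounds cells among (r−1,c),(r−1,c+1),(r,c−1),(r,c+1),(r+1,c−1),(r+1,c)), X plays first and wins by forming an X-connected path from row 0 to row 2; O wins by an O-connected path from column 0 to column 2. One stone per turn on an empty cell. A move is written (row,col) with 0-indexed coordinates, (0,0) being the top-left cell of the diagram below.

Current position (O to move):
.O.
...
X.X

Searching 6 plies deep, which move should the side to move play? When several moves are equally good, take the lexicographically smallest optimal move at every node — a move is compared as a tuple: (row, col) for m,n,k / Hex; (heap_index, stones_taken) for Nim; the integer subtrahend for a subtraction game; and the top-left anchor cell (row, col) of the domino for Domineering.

ply 1, O at .O./.../X.X | (0,0)=-1→OO./.../X.X; (0,2)=+1→.OO/.../X.X*; (1,0)=-1→.O./O../X.X; (1,1)=+1→.O./.O./X.X; (1,2)=+1→.O./..O/X.X; (2,1)=-1→.O./.../XOX
ply 2, X at .OO/.../X.X | (0,0)=-1→XOO/.../X.X*; (1,0)=-1→.OO/X../X.X; (1,1)=-1→.OO/.X./X.X; (1,2)=-1→.OO/..X/X.X; (2,1)=-1→.OO/.../XXX
ply 3, O at XOO/.../X.X | (1,0)=+1→XOO/O../X.X*; (1,1)=-1→XOO/.O./X.X; (1,2)=-1→XOO/..O/X.X; (2,1)=-1→XOO/.../XOX
ply 4: XOO/O../X.X is terminal -1 (X); from .O./.../X.X depth 6

O's best at [.O./.../X.X]: (0,2)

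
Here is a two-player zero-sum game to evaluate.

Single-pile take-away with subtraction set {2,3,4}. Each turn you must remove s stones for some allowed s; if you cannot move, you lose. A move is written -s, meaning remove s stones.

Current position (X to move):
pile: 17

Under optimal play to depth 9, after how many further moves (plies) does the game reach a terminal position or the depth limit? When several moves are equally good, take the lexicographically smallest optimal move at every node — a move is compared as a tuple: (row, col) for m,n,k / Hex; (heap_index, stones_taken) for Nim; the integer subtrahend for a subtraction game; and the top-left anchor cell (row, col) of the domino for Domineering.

PV length from [17]: 5 plies

p1 X@[17]: -2[15]-1 -3[14]-1 -4[13]+1*
p2 O@[13]: -2[11]-1* -3[10]-1 -4[9]-1
p3 X@[11]: -2[9]-1 -3[8]-1 -4[7]+1*
p4 O@[7]: -2[5]-1* -3[4]-1 -4[3]-1
p5 X@[5]: -2[3]-1 -3[2]-1 -4[1]+1*
p6 O@[1] terminal -1; root [17] d9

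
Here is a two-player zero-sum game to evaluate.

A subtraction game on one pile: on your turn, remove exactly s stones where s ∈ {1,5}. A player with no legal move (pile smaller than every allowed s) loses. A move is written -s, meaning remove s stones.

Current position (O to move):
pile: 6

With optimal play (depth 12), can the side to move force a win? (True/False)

ply 1, O at 6 | -1=-1→5*; -5=-1→1
ply 2, X at 5 | -1=+1→4*; -5=+1→0
ply 3, O at 4 | -1=-1→3*
ply 4, X at 3 | -1=+1→2*
ply 5, O at 2 | -1=-1→1*
ply 6, X at 1 | -1=+1→0*
ply 7: 0 is terminal -1 (O); from 6 depth 12

O winning at [6]: False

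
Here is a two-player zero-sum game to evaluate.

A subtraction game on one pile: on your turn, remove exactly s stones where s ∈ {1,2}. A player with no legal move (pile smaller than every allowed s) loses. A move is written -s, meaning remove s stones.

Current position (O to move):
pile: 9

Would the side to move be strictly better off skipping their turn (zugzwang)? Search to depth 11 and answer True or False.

zugzwang(9, O) = True

ply 1, O at 9 | -1=-1→8*; -2=-1→7
ply 2, X at 8 | -1=-1→7; -2=+1→6*
ply 3, O at 6 | -1=-1→5*; -2=-1→4
ply 4, X at 5 | -1=-1→4; -2=+1→3*
ply 5, O at 3 | -1=-1→2*; -2=-1→1
ply 6, X at 2 | -1=-1→1; -2=+1→0*
ply 7: 0 is terminal -1 (O); from 9 depth 11
suppose O passes — search the same position with X to move:
pass> ply 1, X at 9 | -1=-1→8*; -2=-1→7
pass> ply 2, O at 8 | -1=-1→7; -2=+1→6*
pass> ply 3, X at 6 | -1=-1→5*; -2=-1→4
pass> ply 4, O at 5 | -1=-1→4; -2=+1→3*
pass> ply 5, X at 3 | -1=-1→2*; -2=-1→1
pass> ply 6, O at 2 | -1=-1→1; -2=+1→0*
pass> ply 7: 0 is terminal -1 (X); from 9 depth 11
for O: play -1, pass +1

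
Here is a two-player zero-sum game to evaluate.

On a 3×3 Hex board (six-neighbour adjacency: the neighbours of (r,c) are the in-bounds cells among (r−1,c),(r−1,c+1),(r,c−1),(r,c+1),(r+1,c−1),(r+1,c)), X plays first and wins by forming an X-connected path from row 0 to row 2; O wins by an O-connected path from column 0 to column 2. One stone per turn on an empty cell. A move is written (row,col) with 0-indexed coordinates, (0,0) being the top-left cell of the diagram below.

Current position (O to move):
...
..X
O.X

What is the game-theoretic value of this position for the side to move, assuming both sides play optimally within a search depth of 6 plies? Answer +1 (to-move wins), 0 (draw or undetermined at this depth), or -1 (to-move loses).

value(.../..X/O.X, O) = +1

p1 O@[.../..X/O.X]: (0,0)[O../..X/O.X]-1 (0,1)[.O./..X/O.X]-1 (0,2)[..O/..X/O.X]+1* (1,0)[.../O.X/O.X]-1 (1,1)[.../.OX/O.X]-1 (2,1)[.../..X/OOX]-1
p2 X@[..O/..X/O.X]: (0,0)[X.O/..X/O.X]-1* (0,1)[.XO/..X/O.X]-1 (1,0)[..O/X.X/O.X]-1 (1,1)[..O/.XX/O.X]-1 (2,1)[..O/..X/OXX]-1
p3 O@[X.O/..X/O.X]: (0,1)[XOO/..X/O.X]+1* (1,0)[X.O/O.X/O.X]+1 (1,1)[X.O/.OX/O.X]+1 (2,1)[X.O/..X/OOX]-1
p4 X@[XOO/..X/O.X]: (1,0)[XOO/X.X/O.X]-1* (1,1)[XOO/.XX/O.X]-1 (2,1)[XOO/..X/OXX]-1
p5 O@[XOO/X.X/O.X]: (1,1)[XOO/XOX/O.X]+1* (2,1)[XOO/X.X/OOX]-1
p6 X@[XOO/XOX/O.X] terminal -1; root [.../..X/O.X] d6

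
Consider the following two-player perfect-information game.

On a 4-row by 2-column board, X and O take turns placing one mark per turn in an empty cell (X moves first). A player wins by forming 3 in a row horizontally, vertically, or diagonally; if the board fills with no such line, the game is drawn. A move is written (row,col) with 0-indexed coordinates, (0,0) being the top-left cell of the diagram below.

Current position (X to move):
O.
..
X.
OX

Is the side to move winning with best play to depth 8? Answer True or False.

p1 X@[O./../X./OX]: (0,1)[OX/../X./OX]+0* (1,0)[O./X./X./OX]+0 (1,1)[O./.X/X./OX]+0 (2,1)[O./../XX/OX]+0
p2 O@[OX/../X./OX]: (1,0)[OX/O./X./OX]+0* (1,1)[OX/.O/X./OX]+0 (2,1)[OX/../XO/OX]+0
p3 X@[OX/O./X./OX]: (1,1)[OX/OX/X./OX]+0* (2,1)[OX/O./XX/OX]+0
p4 O@[OX/OX/X./OX]: (2,1)[OX/OX/XO/OX]+0*
p5 X@[OX/OX/XO/OX] terminal +0; root [O./../X./OX] d8

X winning at [O./../X./OX]: False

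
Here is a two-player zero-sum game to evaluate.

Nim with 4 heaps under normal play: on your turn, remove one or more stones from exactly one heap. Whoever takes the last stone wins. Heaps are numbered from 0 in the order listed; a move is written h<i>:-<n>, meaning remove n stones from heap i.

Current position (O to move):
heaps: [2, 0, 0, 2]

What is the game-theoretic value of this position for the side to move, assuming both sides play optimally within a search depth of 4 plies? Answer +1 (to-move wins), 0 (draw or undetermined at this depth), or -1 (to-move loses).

p1 O@[(2,0,0,2)]: h0:-1[(1,0,0,2)]-1* h0:-2[(0,0,0,2)]-1 h3:-1[(2,0,0,1)]-1 h3:-2[(2,0,0,0)]-1
p2 X@[(1,0,0,2)]: h0:-1[(0,0,0,2)]-1 h3:-1[(1,0,0,1)]+1* h3:-2[(1,0,0,0)]-1
p3 O@[(1,0,0,1)]: h0:-1[(0,0,0,1)]-1* h3:-1[(1,0,0,0)]-1
p4 X@[(0,0,0,1)]: h3:-1[(0,0,0,0)]+1*
p5 O@[(0,0,0,0)] terminal -1; root [(2,0,0,2)] d4

value((2,0,0,2), O) = -1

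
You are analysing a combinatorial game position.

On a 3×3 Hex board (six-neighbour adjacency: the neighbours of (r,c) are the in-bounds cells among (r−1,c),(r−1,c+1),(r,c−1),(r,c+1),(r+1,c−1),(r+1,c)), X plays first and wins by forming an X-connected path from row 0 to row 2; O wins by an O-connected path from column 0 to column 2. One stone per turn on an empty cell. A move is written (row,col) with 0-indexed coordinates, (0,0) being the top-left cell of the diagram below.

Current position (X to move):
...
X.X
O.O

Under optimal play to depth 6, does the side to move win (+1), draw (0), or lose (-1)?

p1 X@[.../X.X/O.O]: (0,0)[X../X.X/O.O]-1 (0,1)[.X./X.X/O.O]-1 (0,2)[..X/X.X/O.O]-1 (1,1)[.../XXX/O.O]-1 (2,1)[.../X.X/OXO]+1*
p2 O@[.../X.X/OXO]: (0,0)[O../X.X/OXO]-1* (0,1)[.O./X.X/OXO]-1 (0,2)[..O/X.X/OXO]-1 (1,1)[.../XOX/OXO]-1
p3 X@[O../X.X/OXO]: (0,1)[OX./X.X/OXO]+1* (0,2)[O.X/X.X/OXO]+1 (1,1)[O../XXX/OXO]+1
p4 O@[OX./X.X/OXO]: (0,2)[OXO/X.X/OXO]-1* (1,1)[OX./XOX/OXO]-1
p5 X@[OXO/X.X/OXO]: (1,1)[OXO/XXX/OXO]+1*
p6 O@[OXO/XXX/OXO] terminal -1; root [.../X.X/O.O] d6

value(.../X.X/O.O, X) = +1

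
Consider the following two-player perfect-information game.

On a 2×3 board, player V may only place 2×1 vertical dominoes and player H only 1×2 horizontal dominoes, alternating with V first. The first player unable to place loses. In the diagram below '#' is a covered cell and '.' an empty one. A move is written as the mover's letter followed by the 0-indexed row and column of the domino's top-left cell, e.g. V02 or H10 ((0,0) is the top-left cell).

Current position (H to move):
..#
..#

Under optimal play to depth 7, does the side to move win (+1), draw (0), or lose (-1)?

value(..#/..#, H) = +1

ply 1, H at ..#/..# | H00=+1→###/..#*; H10=+1→..#/###
ply 2: ###/..# is terminal -1 (V); from ..#/..# depth 7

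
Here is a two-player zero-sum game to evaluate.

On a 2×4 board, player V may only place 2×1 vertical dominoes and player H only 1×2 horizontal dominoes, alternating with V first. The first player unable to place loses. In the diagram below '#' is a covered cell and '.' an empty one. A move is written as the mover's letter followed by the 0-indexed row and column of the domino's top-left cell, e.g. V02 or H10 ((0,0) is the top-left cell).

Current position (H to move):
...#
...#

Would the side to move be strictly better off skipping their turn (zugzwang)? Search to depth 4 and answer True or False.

p1 H@[...#/...#]: H00[##.#/...#]+1* H01[.###/...#]+1 H10[...#/##.#]+1 H11[...#/.###]+1
p2 V@[##.#/...#]: V02[####/..##]-1*
p3 H@[####/..##]: H10[####/####]+1*
p4 V@[####/####] terminal -1; root [...#/...#] d4
suppose H passes — search the same position with V to move:
pass> p1 V@[...#/...#]: V00[#..#/#..#]-1 V01[.#.#/.#.#]+1* V02[..##/..##]-1
pass> p2 H@[.#.#/.#.#] terminal -1; root [...#/...#] d4
for H: play +1, pass -1

zugzwang(...#/...#, H) = False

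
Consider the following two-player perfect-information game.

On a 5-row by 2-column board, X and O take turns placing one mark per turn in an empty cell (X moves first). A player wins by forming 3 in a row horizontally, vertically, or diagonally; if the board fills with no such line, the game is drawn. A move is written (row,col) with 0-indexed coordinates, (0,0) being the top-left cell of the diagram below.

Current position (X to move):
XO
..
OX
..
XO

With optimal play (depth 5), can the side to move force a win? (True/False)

p1 X@[XO/../OX/../XO]: (1,0)[XO/X./OX/../XO]+0* (1,1)[XO/.X/OX/../XO]+0 (3,0)[XO/../OX/X./XO]+0 (3,1)[XO/../OX/.X/XO]+0
p2 O@[XO/X./OX/../XO]: (1,1)[XO/XO/OX/../XO]+0* (3,0)[XO/X./OX/O./XO]+0 (3,1)[XO/X./OX/.O/XO]+0
p3 X@[XO/XO/OX/../XO]: (3,0)[XO/XO/OX/X./XO]+0* (3,1)[XO/XO/OX/.X/XO]+0
p4 O@[XO/XO/OX/X./XO]: (3,1)[XO/XO/OX/XO/XO]+0*
p5 X@[XO/XO/OX/XO/XO] terminal +0; root [XO/../OX/../XO] d5

X winning at [XO/../OX/../XO]: False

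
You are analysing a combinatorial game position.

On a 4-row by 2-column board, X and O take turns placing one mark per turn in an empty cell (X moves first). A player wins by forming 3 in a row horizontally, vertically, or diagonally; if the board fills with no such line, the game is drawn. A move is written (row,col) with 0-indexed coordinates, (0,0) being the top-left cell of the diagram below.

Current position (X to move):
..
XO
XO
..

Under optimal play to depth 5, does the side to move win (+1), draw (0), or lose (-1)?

p1 X@[../XO/XO/..]: (0,0)[X./XO/XO/..]+1* (0,1)[.X/XO/XO/..]-1 (3,0)[../XO/XO/X.]+1 (3,1)[../XO/XO/.X]-1
p2 O@[X./XO/XO/..] terminal -1; root [../XO/XO/..] d5

value(../XO/XO/.., X) = +1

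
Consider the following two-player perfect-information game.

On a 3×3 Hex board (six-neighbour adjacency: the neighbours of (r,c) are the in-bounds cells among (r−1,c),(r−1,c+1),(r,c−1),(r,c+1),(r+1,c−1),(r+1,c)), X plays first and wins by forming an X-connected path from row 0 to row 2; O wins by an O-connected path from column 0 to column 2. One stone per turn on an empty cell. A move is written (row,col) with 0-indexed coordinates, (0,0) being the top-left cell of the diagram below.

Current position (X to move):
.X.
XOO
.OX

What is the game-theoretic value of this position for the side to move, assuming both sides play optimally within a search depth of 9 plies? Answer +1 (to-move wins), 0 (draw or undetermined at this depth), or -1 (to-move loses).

p1 X@[.X./XOO/.OX]: (0,0)[XX./XOO/.OX]-1 (0,2)[.XX/XOO/.OX]-1 (2,0)[.X./XOO/XOX]+1*
p2 O@[.X./XOO/XOX] terminal -1; root [.X./XOO/.OX] d9

value(.X./XOO/.OX, X) = +1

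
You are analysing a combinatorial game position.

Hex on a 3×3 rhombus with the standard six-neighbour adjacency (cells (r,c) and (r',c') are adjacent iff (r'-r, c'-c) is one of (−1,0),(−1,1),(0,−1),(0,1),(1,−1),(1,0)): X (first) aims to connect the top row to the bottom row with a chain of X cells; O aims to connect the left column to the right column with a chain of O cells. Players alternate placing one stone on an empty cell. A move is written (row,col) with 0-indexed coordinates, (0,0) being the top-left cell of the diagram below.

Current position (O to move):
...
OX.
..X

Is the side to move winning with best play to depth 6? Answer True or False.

ply 1, O at .../OX./..X | (0,0)=-1→O../OX./..X*; (0,1)=-1→.O./OX./..X; (0,2)=-1→..O/OX./..X; (1,2)=-1→.../OXO/..X; (2,0)=-1→.../OX./O.X; (2,1)=-1→.../OX./.OX
ply 2, X at O../OX./..X | (0,1)=+1→OX./OX./..X*; (0,2)=+1→O.X/OX./..X; (1,2)=+1→O../OXX/..X; (2,0)=+1→O../OX./X.X; (2,1)=+1→O../OX./.XX
ply 3, O at OX./OX./..X | (0,2)=-1→OXO/OX./..X*; (1,2)=-1→OX./OXO/..X; (2,0)=-1→OX./OX./O.X; (2,1)=-1→OX./OX./.OX
ply 4, X at OXO/OX./..X | (1,2)=+1→OXO/OXX/..X*; (2,0)=+1→OXO/OX./X.X; (2,1)=+1→OXO/OX./.XX
ply 5: OXO/OXX/..X is terminal -1 (O); from .../OX./..X depth 6

O winning at [.../OX./..X]: False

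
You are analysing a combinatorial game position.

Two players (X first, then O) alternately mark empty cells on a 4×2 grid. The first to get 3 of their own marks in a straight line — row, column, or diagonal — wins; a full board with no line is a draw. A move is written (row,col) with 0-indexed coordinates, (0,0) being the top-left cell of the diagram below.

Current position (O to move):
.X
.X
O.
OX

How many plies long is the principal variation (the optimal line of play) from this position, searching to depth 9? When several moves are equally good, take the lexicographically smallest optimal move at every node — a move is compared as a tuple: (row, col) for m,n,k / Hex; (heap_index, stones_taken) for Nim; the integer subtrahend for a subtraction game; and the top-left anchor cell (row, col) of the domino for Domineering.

ply 1, O at .X/.X/O./OX | (0,0)=-1→OX/.X/O./OX; (1,0)=+1→.X/OX/O./OX*; (2,1)=+0→.X/.X/OO/OX
ply 2: .X/OX/O./OX is terminal -1 (X); from .X/.X/O./OX depth 9

PV length from [.X/.X/O./OX]: 1 ply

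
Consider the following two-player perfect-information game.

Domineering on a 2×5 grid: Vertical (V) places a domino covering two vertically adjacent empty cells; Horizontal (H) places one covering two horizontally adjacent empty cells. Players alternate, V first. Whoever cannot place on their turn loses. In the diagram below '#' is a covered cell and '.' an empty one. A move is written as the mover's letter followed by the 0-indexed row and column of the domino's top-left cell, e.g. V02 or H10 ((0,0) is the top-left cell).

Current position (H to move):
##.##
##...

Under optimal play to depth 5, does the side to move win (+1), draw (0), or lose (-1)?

value(##.##/##..., H) = +1

p1 H@[##.##/##...]: H12[##.##/####.]+1* H13[##.##/##.##]-1
p2 V@[##.##/####.] terminal -1; root [##.##/##...] d5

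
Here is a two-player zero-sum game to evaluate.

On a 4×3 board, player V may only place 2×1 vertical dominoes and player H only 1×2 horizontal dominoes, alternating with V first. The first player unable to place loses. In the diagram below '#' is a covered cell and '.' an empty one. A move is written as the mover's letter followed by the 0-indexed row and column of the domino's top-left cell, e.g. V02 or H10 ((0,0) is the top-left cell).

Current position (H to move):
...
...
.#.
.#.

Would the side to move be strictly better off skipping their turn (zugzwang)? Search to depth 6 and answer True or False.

p1 H@[.../.../.#./.#.]: H00[##./.../.#./.#.]-1* H01[.##/.../.#./.#.]-1 H10[.../##./.#./.#.]-1 H11[.../.##/.#./.#.]-1
p2 V@[##./.../.#./.#.]: V02[###/..#/.#./.#.]+1* V10[##./#../##./.#.]+1 V12[##./..#/.##/.#.]+1 V20[##./.../##./##.]+1 V22[##./.../.##/.##]+1
p3 H@[###/..#/.#./.#.]: H10[###/###/.#./.#.]-1*
p4 V@[###/###/.#./.#.]: V20[###/###/##./##.]+1* V22[###/###/.##/.##]+1
p5 H@[###/###/##./##.] terminal -1; root [.../.../.#./.#.] d6
pass branch (V moves first from the same position):
  | p1 V@[.../.../.#./.#.]: V00[#../#../.#./.#.]+1* V01[.#./.#./.#./.#.]+1 V02[..#/..#/.#./.#.]+1 V10[.../#../##./.#.]-1 V12[.../..#/.##/.#.]-1 V20[.../.../##./##.]+1 V22[.../.../.##/.##]+1
  | p2 H@[#../#../.#./.#.]: H01[###/#../.#./.#.]-1* H11[#../###/.#./.#.]-1
  | p3 V@[###/#../.#./.#.]: V12[###/#.#/.##/.#.]+1* V20[###/#../##./##.]+1 V22[###/#../.##/.##]+1
  | p4 H@[###/#.#/.##/.#.] terminal -1; root [.../.../.#./.#.] d6
H moving scores -1; H passing scores -1

zugzwang(.../.../.#./.#., H) = False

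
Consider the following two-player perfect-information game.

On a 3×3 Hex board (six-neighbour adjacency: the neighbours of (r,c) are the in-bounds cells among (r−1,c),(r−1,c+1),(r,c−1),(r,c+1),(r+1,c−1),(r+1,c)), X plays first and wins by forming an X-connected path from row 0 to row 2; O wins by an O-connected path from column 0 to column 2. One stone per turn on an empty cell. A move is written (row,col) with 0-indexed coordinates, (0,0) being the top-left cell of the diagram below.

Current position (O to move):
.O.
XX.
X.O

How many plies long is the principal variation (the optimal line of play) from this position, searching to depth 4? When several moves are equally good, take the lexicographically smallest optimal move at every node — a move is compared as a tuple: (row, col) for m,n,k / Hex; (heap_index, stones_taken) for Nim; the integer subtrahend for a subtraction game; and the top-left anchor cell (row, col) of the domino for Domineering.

[.O./XX./X.O] O move#1: (0,0):-1/OO./XX./X.O*, (0,2):-1/.OO/XX./X.O, (1,2):-1/.O./XXO/X.O, (2,1):-1/.O./XX./XOO
[OO./XX./X.O] X move#2: (0,2):+1/OOX/XX./X.O*, (1,2):-1/OO./XXX/X.O, (2,1):-1/OO./XX./XXO
[OOX/XX./X.O] end (terminal -1, O#3); searched .O./XX./X.O to 4

PV length from [.O./XX./X.O]: 2 plies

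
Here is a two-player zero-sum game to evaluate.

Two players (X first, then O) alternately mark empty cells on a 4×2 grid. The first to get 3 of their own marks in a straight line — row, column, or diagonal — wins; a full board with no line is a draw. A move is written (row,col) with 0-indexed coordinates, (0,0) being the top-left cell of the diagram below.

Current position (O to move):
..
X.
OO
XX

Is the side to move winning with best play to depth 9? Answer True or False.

ply 1, O at ../X./OO/XX | (0,0)=+0→O./X./OO/XX*; (0,1)=+0→.O/X./OO/XX; (1,1)=+0→../XO/OO/XX
ply 2, X at O./X./OO/XX | (0,1)=+0→OX/X./OO/XX*; (1,1)=+0→O./XX/OO/XX
ply 3, O at OX/X./OO/XX | (1,1)=+0→OX/XO/OO/XX*
ply 4: OX/XO/OO/XX is terminal +0 (X); from ../X./OO/XX depth 9

O winning at [../X./OO/XX]: False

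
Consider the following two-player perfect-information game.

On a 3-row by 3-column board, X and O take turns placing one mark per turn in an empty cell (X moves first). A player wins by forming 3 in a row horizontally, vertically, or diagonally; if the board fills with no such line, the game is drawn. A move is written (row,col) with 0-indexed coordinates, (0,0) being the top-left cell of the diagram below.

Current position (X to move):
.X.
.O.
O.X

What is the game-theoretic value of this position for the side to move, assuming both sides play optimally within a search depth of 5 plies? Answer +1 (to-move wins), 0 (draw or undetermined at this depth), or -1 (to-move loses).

value(.X./.O./O.X, X) = +1

[.X./.O./O.X] X move#1: (0,0):-1/XX./.O./O.X, (0,2):+1/.XX/.O./O.X*, (1,0):-1/.X./XO./O.X, (1,2):-1/.X./.OX/O.X, (2,1):-1/.X./.O./OXX
[.XX/.O./O.X] O move#2: (0,0):-1/OXX/.O./O.X*, (1,0):-1/.XX/OO./O.X, (1,2):-1/.XX/.OO/O.X, (2,1):-1/.XX/.O./OOX
[OXX/.O./O.X] X move#3: (1,0):+0/OXX/XO./O.X, (1,2):+1/OXX/.OX/O.X*, (2,1):-1/OXX/.O./OXX
[OXX/.OX/O.X] end (terminal -1, O#4); searched .X./.O./O.X to 5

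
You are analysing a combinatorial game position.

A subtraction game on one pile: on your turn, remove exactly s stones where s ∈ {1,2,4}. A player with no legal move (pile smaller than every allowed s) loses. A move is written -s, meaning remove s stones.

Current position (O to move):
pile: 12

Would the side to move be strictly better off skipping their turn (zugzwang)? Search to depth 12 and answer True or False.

zugzwang(12, O) = True

ply 1, O at 12 | -1=-1→11*; -2=-1→10; -4=-1→8
ply 2, X at 11 | -1=-1→10; -2=+1→9*; -4=-1→7
ply 3, O at 9 | -1=-1→8*; -2=-1→7; -4=-1→5
ply 4, X at 8 | -1=-1→7; -2=+1→6*; -4=-1→4
ply 5, O at 6 | -1=-1→5*; -2=-1→4; -4=-1→2
ply 6, X at 5 | -1=-1→4; -2=+1→3*; -4=-1→1
ply 7, O at 3 | -1=-1→2*; -2=-1→1
ply 8, X at 2 | -1=-1→1; -2=+1→0*
ply 9: 0 is terminal -1 (O); from 12 depth 12
pass branch (X moves first from the same position):
  | ply 1, X at 12 | -1=-1→11*; -2=-1→10; -4=-1→8
  | ply 2, O at 11 | -1=-1→10; -2=+1→9*; -4=-1→7
  | ply 3, X at 9 | -1=-1→8*; -2=-1→7; -4=-1→5
  | ply 4, O at 8 | -1=-1→7; -2=+1→6*; -4=-1→4
  | ply 5, X at 6 | -1=-1→5*; -2=-1→4; -4=-1→2
  | ply 6, O at 5 | -1=-1→4; -2=+1→3*; -4=-1→1
  | ply 7, X at 3 | -1=-1→2*; -2=-1→1
  | ply 8, O at 2 | -1=-1→1; -2=+1→0*
  | ply 9: 0 is terminal -1 (X); from 12 depth 12
O moving scores -1; O passing scores +1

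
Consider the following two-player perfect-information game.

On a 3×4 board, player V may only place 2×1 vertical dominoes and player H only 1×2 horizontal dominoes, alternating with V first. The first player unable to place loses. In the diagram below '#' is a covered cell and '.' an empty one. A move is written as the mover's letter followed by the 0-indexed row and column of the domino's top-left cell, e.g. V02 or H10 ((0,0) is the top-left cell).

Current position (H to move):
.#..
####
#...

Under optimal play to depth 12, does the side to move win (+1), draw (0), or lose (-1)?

value(.#../####/#..., H) = +1

p1 H@[.#../####/#...]: H02[.###/####/#...]+1* H21[.#../####/###.]+1 H22[.#../####/#.##]+1
p2 V@[.###/####/#...] terminal -1; root [.#../####/#...] d12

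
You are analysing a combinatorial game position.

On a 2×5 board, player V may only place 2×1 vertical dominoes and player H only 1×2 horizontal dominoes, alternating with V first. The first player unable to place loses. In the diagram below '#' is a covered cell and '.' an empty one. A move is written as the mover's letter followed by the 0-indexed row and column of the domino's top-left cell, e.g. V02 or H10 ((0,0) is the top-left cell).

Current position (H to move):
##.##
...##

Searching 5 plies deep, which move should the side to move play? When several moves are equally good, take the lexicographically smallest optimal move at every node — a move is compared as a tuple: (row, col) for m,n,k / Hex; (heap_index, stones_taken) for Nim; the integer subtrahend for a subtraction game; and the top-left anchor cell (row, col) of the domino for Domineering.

ply 1, H at ##.##/...## | H10=-1→##.##/##.##; H11=+1→##.##/.####*
ply 2: ##.##/.#### is terminal -1 (V); from ##.##/...## depth 5

H's best at [##.##/...##]: H11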